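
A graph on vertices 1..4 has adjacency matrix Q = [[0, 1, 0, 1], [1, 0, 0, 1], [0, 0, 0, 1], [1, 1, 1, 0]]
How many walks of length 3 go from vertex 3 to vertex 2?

1

The number of length-3 walks from vertex 3 to vertex 2 is entry (3,2) of Q³, where Q is the adjacency matrix.
Q² = [[2, 1, 1, 1], [1, 2, 1, 1], [1, 1, 1, 0], [1, 1, 0, 3]]
Q³ = [[2, 3, 1, 4], [3, 2, 1, 4], [1, 1, 0, 3], [4, 4, 3, 2]]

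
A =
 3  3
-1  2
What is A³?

[[3, 48], [-16, -13]]

A² = [[6, 15], [-5, 1]]
A³ = [[3, 48], [-16, -13]]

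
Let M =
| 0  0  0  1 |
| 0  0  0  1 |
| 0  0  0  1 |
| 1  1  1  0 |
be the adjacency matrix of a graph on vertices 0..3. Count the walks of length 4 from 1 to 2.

The number of length-4 walks from vertex 1 to vertex 2 is entry (1,2) of M⁴, where M is the adjacency matrix.
M² = [[1, 1, 1, 0], [1, 1, 1, 0], [1, 1, 1, 0], [0, 0, 0, 3]]
M³ = [[0, 0, 0, 3], [0, 0, 0, 3], [0, 0, 0, 3], [3, 3, 3, 0]]
M⁴ = [[3, 3, 3, 0], [3, 3, 3, 0], [3, 3, 3, 0], [0, 0, 0, 9]]

3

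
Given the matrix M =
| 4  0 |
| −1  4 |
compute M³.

[[64, 0], [−48, 64]]

M² = [[16, 0], [−8, 16]]
M³ = [[64, 0], [−48, 64]]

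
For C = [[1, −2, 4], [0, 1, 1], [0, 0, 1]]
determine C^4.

C = I + N where N = [[0, −2, 4], [0, 0, 1], [0, 0, 0]] is strictly upper-triangular, so N^3 = 0.
(I + N)^4 = I + 4·N + 6·N^2 = [[1, −8, 4], [0, 1, 4], [0, 0, 1]].

[[1, −8, 4], [0, 1, 4], [0, 0, 1]]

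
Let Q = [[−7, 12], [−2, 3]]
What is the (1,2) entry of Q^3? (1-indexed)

156

tr Q = −4 and det Q = 3, so the characteristic polynomial is λ² − (−4)λ + (3) with roots −3 and −1.
Eigenvectors give P = [[3, −2], [1, −1]] with P⁻¹ = [[1, −2], [1, −3]], and Q = P·diag(−3, −1)·P⁻¹.
Then Q^3 = P·diag(−27, −1)·P⁻¹ = [[−81, 2], [−27, 1]] · [[1, −2], [1, −3]] = [[−79, 156], [−26, 51]].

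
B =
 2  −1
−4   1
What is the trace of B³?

B² = [[8, −3], [−12, 5]]
B³ = [[28, −11], [−44, 17]]

45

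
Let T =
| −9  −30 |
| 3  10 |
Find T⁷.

[[−9, −30], [3, 10]]

T² = T (a projection; rank 1, trace 1), so T⁷ = T.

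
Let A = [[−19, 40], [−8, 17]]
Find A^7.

[[−10939, 21880], [−4376, 8753]]

tr A = −2 and det A = −3, so the characteristic polynomial is λ² − (−2)λ + (−3) with roots 1 and −3.
Eigenvectors give P = [[2, 5], [1, 2]] with P⁻¹ = [[−2, 5], [1, −2]], and A = P·diag(1, −3)·P⁻¹.
Then A^7 = P·diag(1, −2187)·P⁻¹ = [[2, −10935], [1, −4374]] · [[−2, 5], [1, −2]] = [[−10939, 21880], [−4376, 8753]].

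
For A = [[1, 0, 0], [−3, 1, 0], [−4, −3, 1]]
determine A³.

[[1, 0, 0], [−9, 1, 0], [15, −9, 1]]

A = I + N where N = [[0, 0, 0], [−3, 0, 0], [−4, −3, 0]] is strictly lower-triangular, so N³ = 0.
(I + N)³ = I + 3·N + 3·N² = [[1, 0, 0], [−9, 1, 0], [15, −9, 1]].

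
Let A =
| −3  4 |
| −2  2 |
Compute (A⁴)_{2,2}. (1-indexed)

A² = [[1, −4], [2, −4]]
A³ = [[5, −4], [2, 0]]
A⁴ = [[−7, 12], [−6, 8]]

8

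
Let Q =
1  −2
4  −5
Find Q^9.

tr Q = −4 and det Q = 3, so the characteristic polynomial is λ² − (−4)λ + (3) with roots −1 and −3.
Eigenvectors give P = [[−1, −1], [−1, −2]] with P⁻¹ = [[−2, 1], [1, −1]], and Q = P·diag(−1, −3)·P⁻¹.
Then Q^9 = P·diag(−1, −19683)·P⁻¹ = [[1, 19683], [1, 39366]] · [[−2, 1], [1, −1]] = [[19681, −19682], [39364, −39365]].

[[19681, −19682], [39364, −39365]]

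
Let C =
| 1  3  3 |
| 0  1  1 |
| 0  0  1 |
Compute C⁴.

C = I + N where N = [[0, 3, 3], [0, 0, 1], [0, 0, 0]] is strictly upper-triangular, so N³ = 0.
(I + N)⁴ = I + 4·N + 6·N² = [[1, 12, 30], [0, 1, 4], [0, 0, 1]].

[[1, 12, 30], [0, 1, 4], [0, 0, 1]]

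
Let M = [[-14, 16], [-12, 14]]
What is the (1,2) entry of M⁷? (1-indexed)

1024

tr M = 0 and det M = -4, so the characteristic polynomial is λ² − (0)λ + (-4) with roots -2 and 2.
Eigenvectors give P = [[4, 1], [3, 1]] with P⁻¹ = [[1, -1], [-3, 4]], and M = P·diag(-2, 2)·P⁻¹.
Then M⁷ = P·diag(-128, 128)·P⁻¹ = [[-512, 128], [-384, 128]] · [[1, -1], [-3, 4]] = [[-896, 1024], [-768, 896]].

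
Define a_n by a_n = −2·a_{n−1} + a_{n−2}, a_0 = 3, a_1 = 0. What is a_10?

With companion matrix Q = [[−2, 1], [1, 0]], [a_n, a_{n−1}]ᵀ = Q·[a_{n−1}, a_{n−2}]ᵀ, so [a_10, a_9]ᵀ = Q^9·[a_1, a_0]ᵀ.
Q^9 = [[−2378, 985], [985, −408]], giving [a_10, a_9]ᵀ = [[2955], [−1224]].

2955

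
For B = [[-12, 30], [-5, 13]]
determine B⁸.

tr B = 1 and det B = -6, so the characteristic polynomial is λ² − (1)λ + (-6) with roots 3 and -2.
Eigenvectors give P = [[-2, 3], [-1, 1]] with P⁻¹ = [[1, -3], [1, -2]], and B = P·diag(3, -2)·P⁻¹.
Then B⁸ = P·diag(6561, 256)·P⁻¹ = [[-13122, 768], [-6561, 256]] · [[1, -3], [1, -2]] = [[-12354, 37830], [-6305, 19171]].

[[-12354, 37830], [-6305, 19171]]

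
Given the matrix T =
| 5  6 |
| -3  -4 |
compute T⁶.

[[127, 126], [-63, -62]]

tr T = 1 and det T = -2, so the characteristic polynomial is λ² − (1)λ + (-2) with roots 2 and -1.
Eigenvectors give P = [[-2, -1], [1, 1]] with P⁻¹ = [[-1, -1], [1, 2]], and T = P·diag(2, -1)·P⁻¹.
Then T⁶ = P·diag(64, 1)·P⁻¹ = [[-128, -1], [64, 1]] · [[-1, -1], [1, 2]] = [[127, 126], [-63, -62]].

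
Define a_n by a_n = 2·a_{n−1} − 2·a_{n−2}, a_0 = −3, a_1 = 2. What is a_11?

With companion matrix M = [[2, −2], [1, 0]], [a_n, a_{n−1}]ᵀ = M·[a_{n−1}, a_{n−2}]ᵀ, so [a_11, a_10]ᵀ = M¹⁰·[a_1, a_0]ᵀ.
M¹⁰ = [[32, −64], [32, −32]], giving [a_11, a_10]ᵀ = [[256], [160]].

256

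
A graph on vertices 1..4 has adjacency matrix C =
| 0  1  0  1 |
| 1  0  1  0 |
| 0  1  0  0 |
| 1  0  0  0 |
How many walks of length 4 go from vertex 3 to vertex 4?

0

The number of length-4 walks from vertex 3 to vertex 4 is entry (3,4) of C^4, where C is the adjacency matrix.
C^2 = [[2, 0, 1, 0], [0, 2, 0, 1], [1, 0, 1, 0], [0, 1, 0, 1]]
C^3 = [[0, 3, 0, 2], [3, 0, 2, 0], [0, 2, 0, 1], [2, 0, 1, 0]]
C^4 = [[5, 0, 3, 0], [0, 5, 0, 3], [3, 0, 2, 0], [0, 3, 0, 2]]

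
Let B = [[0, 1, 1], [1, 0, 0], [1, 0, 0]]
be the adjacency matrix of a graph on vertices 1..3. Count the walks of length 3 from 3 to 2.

The number of length-3 walks from vertex 3 to vertex 2 is entry (3,2) of B³, where B is the adjacency matrix.
B² = [[2, 0, 0], [0, 1, 1], [0, 1, 1]]
B³ = [[0, 2, 2], [2, 0, 0], [2, 0, 0]]

0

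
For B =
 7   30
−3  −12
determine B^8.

tr B = −5 and det B = 6, so the characteristic polynomial is λ² − (−5)λ + (6) with roots −2 and −3.
Eigenvectors give P = [[−10, 3], [3, −1]] with P⁻¹ = [[−1, −3], [−3, −10]], and B = P·diag(−2, −3)·P⁻¹.
Then B^8 = P·diag(256, 6561)·P⁻¹ = [[−2560, 19683], [768, −6561]] · [[−1, −3], [−3, −10]] = [[−56489, −189150], [18915, 63306]].

[[−56489, −189150], [18915, 63306]]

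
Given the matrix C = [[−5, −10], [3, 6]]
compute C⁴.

C² = C (a projection; rank 1, trace 1), so C⁴ = C.

[[−5, −10], [3, 6]]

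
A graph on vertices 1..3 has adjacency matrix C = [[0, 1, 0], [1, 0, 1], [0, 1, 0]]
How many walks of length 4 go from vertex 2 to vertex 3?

0

The number of length-4 walks from vertex 2 to vertex 3 is entry (2,3) of C⁴, where C is the adjacency matrix.
C² = [[1, 0, 1], [0, 2, 0], [1, 0, 1]]
C³ = [[0, 2, 0], [2, 0, 2], [0, 2, 0]]
C⁴ = [[2, 0, 2], [0, 4, 0], [2, 0, 2]]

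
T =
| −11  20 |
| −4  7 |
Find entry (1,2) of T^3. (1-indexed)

tr T = −4 and det T = 3, so the characteristic polynomial is λ² − (−4)λ + (3) with roots −1 and −3.
Eigenvectors give P = [[2, 5], [1, 2]] with P⁻¹ = [[−2, 5], [1, −2]], and T = P·diag(−1, −3)·P⁻¹.
Then T^3 = P·diag(−1, −27)·P⁻¹ = [[−2, −135], [−1, −54]] · [[−2, 5], [1, −2]] = [[−131, 260], [−52, 103]].

260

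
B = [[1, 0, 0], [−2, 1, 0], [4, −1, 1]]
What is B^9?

B = I + N where N = [[0, 0, 0], [−2, 0, 0], [4, −1, 0]] is strictly lower-triangular, so N^3 = 0.
(I + N)^9 = I + 9·N + 36·N^2 = [[1, 0, 0], [−18, 1, 0], [108, −9, 1]].

[[1, 0, 0], [−18, 1, 0], [108, −9, 1]]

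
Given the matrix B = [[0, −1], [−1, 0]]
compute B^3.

[[0, −1], [−1, 0]]

B² = I (check: tr B = 0 and det B = −1), so B^3 = B since 3 is odd.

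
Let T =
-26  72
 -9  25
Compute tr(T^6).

65

tr T = -1 and det T = -2, so the characteristic polynomial is λ² − (-1)λ + (-2) with roots 1 and -2.
Eigenvectors give P = [[-8, 3], [-3, 1]] with P⁻¹ = [[1, -3], [3, -8]], and T = P·diag(1, -2)·P⁻¹.
Then T^6 = P·diag(1, 64)·P⁻¹ = [[-8, 192], [-3, 64]] · [[1, -3], [3, -8]] = [[568, -1512], [189, -503]].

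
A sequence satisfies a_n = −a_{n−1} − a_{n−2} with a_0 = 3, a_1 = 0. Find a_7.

With companion matrix Q = [[−1, −1], [1, 0]], [a_n, a_{n−1}]ᵀ = Q·[a_{n−1}, a_{n−2}]ᵀ, so [a_7, a_6]ᵀ = Q⁶·[a_1, a_0]ᵀ.
Q⁶ = [[1, 0], [0, 1]], giving [a_7, a_6]ᵀ = [[0], [3]].

0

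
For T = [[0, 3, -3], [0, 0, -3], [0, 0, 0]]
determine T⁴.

T is strictly triangular, hence nilpotent: T³ = 0, so T⁴ = 0.

[[0, 0, 0], [0, 0, 0], [0, 0, 0]]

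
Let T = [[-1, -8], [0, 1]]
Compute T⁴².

[[1, 0], [0, 1]]

T² = I (check: tr T = 0 and det T = -1), so T⁴² = I since 42 is even.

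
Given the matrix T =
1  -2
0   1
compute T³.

[[1, -6], [0, 1]]

T = I + N where N = [[0, -2], [0, 0]] is strictly upper-triangular, so N² = 0.
(I + N)³ = I + 3·N = [[1, -6], [0, 1]].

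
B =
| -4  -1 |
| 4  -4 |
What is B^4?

[[-112, 192], [-768, -112]]

B^2 = [[12, 8], [-32, 12]]
B^3 = [[-16, -44], [176, -16]]
B^4 = [[-112, 192], [-768, -112]]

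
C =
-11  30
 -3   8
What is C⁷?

tr C = -3 and det C = 2, so the characteristic polynomial is λ² − (-3)λ + (2) with roots -1 and -2.
Eigenvectors give P = [[-3, -10], [-1, -3]] with P⁻¹ = [[3, -10], [-1, 3]], and C = P·diag(-1, -2)·P⁻¹.
Then C⁷ = P·diag(-1, -128)·P⁻¹ = [[3, 1280], [1, 384]] · [[3, -10], [-1, 3]] = [[-1271, 3810], [-381, 1142]].

[[-1271, 3810], [-381, 1142]]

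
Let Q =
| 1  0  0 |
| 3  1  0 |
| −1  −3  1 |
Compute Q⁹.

Q = I + N where N = [[0, 0, 0], [3, 0, 0], [−1, −3, 0]] is strictly lower-triangular, so N³ = 0.
(I + N)⁹ = I + 9·N + 36·N² = [[1, 0, 0], [27, 1, 0], [−333, −27, 1]].

[[1, 0, 0], [27, 1, 0], [−333, −27, 1]]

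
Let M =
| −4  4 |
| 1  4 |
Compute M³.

M² = [[20, 0], [0, 20]]
M³ = [[−80, 80], [20, 80]]

[[−80, 80], [20, 80]]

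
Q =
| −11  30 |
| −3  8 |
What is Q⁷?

tr Q = −3 and det Q = 2, so the characteristic polynomial is λ² − (−3)λ + (2) with roots −2 and −1.
Eigenvectors give P = [[10, −3], [3, −1]] with P⁻¹ = [[1, −3], [3, −10]], and Q = P·diag(−2, −1)·P⁻¹.
Then Q⁷ = P·diag(−128, −1)·P⁻¹ = [[−1280, 3], [−384, 1]] · [[1, −3], [3, −10]] = [[−1271, 3810], [−381, 1142]].

[[−1271, 3810], [−381, 1142]]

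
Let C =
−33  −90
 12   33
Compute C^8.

[[6561, 0], [0, 6561]]

tr C = 0 and det C = −9, so the characteristic polynomial is λ² − (0)λ + (−9) with roots 3 and −3.
Eigenvectors give P = [[−5, −3], [2, 1]] with P⁻¹ = [[1, 3], [−2, −5]], and C = P·diag(3, −3)·P⁻¹.
Then C^8 = P·diag(6561, 6561)·P⁻¹ = [[−32805, −19683], [13122, 6561]] · [[1, 3], [−2, −5]] = [[6561, 0], [0, 6561]].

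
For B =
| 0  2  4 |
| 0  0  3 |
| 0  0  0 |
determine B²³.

B is strictly triangular, hence nilpotent: B³ = 0, so B²³ = 0.

[[0, 0, 0], [0, 0, 0], [0, 0, 0]]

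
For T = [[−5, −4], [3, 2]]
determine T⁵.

tr T = −3 and det T = 2, so the characteristic polynomial is λ² − (−3)λ + (2) with roots −2 and −1.
Eigenvectors give P = [[4, −1], [−3, 1]] with P⁻¹ = [[1, 1], [3, 4]], and T = P·diag(−2, −1)·P⁻¹.
Then T⁵ = P·diag(−32, −1)·P⁻¹ = [[−128, 1], [96, −1]] · [[1, 1], [3, 4]] = [[−125, −124], [93, 92]].

[[−125, −124], [93, 92]]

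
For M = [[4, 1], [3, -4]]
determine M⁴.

M² = [[19, 0], [0, 19]]
M³ = [[76, 19], [57, -76]]
M⁴ = [[361, 0], [0, 361]]

[[361, 0], [0, 361]]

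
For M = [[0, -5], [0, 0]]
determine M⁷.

[[0, 0], [0, 0]]

M is strictly triangular, hence nilpotent: M² = 0, so M⁷ = 0.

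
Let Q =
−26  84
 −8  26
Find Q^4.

tr Q = 0 and det Q = −4, so the characteristic polynomial is λ² − (0)λ + (−4) with roots −2 and 2.
Eigenvectors give P = [[7, −3], [2, −1]] with P⁻¹ = [[1, −3], [2, −7]], and Q = P·diag(−2, 2)·P⁻¹.
Then Q^4 = P·diag(16, 16)·P⁻¹ = [[112, −48], [32, −16]] · [[1, −3], [2, −7]] = [[16, 0], [0, 16]].

[[16, 0], [0, 16]]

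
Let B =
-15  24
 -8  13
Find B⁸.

[[26241, -39360], [13120, -19679]]

tr B = -2 and det B = -3, so the characteristic polynomial is λ² − (-2)λ + (-3) with roots -3 and 1.
Eigenvectors give P = [[2, -3], [1, -2]] with P⁻¹ = [[2, -3], [1, -2]], and B = P·diag(-3, 1)·P⁻¹.
Then B⁸ = P·diag(6561, 1)·P⁻¹ = [[13122, -3], [6561, -2]] · [[2, -3], [1, -2]] = [[26241, -39360], [13120, -19679]].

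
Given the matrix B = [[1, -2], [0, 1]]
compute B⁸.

[[1, -16], [0, 1]]

B = I + N where N = [[0, -2], [0, 0]] is strictly upper-triangular, so N² = 0.
(I + N)⁸ = I + 8·N = [[1, -16], [0, 1]].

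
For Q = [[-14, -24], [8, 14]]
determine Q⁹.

tr Q = 0 and det Q = -4, so the characteristic polynomial is λ² − (0)λ + (-4) with roots -2 and 2.
Eigenvectors give P = [[-2, 3], [1, -2]] with P⁻¹ = [[-2, -3], [-1, -2]], and Q = P·diag(-2, 2)·P⁻¹.
Then Q⁹ = P·diag(-512, 512)·P⁻¹ = [[1024, 1536], [-512, -1024]] · [[-2, -3], [-1, -2]] = [[-3584, -6144], [2048, 3584]].

[[-3584, -6144], [2048, 3584]]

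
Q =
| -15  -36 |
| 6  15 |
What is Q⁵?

tr Q = 0 and det Q = -9, so the characteristic polynomial is λ² − (0)λ + (-9) with roots 3 and -3.
Eigenvectors give P = [[2, -3], [-1, 1]] with P⁻¹ = [[-1, -3], [-1, -2]], and Q = P·diag(3, -3)·P⁻¹.
Then Q⁵ = P·diag(243, -243)·P⁻¹ = [[486, 729], [-243, -243]] · [[-1, -3], [-1, -2]] = [[-1215, -2916], [486, 1215]].

[[-1215, -2916], [486, 1215]]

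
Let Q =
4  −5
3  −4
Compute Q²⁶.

Q² = I (check: tr Q = 0 and det Q = −1), so Q²⁶ = I since 26 is even.

[[1, 0], [0, 1]]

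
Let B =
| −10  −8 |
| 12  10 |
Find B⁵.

[[−160, −128], [192, 160]]

tr B = 0 and det B = −4, so the characteristic polynomial is λ² − (0)λ + (−4) with roots −2 and 2.
Eigenvectors give P = [[1, 2], [−1, −3]] with P⁻¹ = [[3, 2], [−1, −1]], and B = P·diag(−2, 2)·P⁻¹.
Then B⁵ = P·diag(−32, 32)·P⁻¹ = [[−32, 64], [32, −96]] · [[3, 2], [−1, −1]] = [[−160, −128], [192, 160]].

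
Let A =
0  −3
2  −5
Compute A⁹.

[[37830, −57513], [38342, −58025]]

tr A = −5 and det A = 6, so the characteristic polynomial is λ² − (−5)λ + (6) with roots −3 and −2.
Eigenvectors give P = [[−1, 3], [−1, 2]] with P⁻¹ = [[2, −3], [1, −1]], and A = P·diag(−3, −2)·P⁻¹.
Then A⁹ = P·diag(−19683, −512)·P⁻¹ = [[19683, −1536], [19683, −1024]] · [[2, −3], [1, −1]] = [[37830, −57513], [38342, −58025]].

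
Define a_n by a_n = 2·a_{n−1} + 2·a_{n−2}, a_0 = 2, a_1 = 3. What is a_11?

With companion matrix M = [[2, 2], [1, 0]], [a_n, a_{n−1}]ᵀ = M·[a_{n−1}, a_{n−2}]ᵀ, so [a_11, a_10]ᵀ = M^10·[a_1, a_0]ᵀ.
M^10 = [[18272, 13376], [6688, 4896]], giving [a_11, a_10]ᵀ = [[81568], [29856]].

81568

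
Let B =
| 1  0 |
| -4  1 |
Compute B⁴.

B = I + N where N = [[0, 0], [-4, 0]] is strictly lower-triangular, so N² = 0.
(I + N)⁴ = I + 4·N = [[1, 0], [-16, 1]].

[[1, 0], [-16, 1]]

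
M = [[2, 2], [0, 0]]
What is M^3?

[[8, 8], [0, 0]]

M^2 = [[4, 4], [0, 0]]
M^3 = [[8, 8], [0, 0]]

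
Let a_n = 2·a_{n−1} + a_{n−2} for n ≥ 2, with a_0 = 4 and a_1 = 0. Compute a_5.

With companion matrix B = [[2, 1], [1, 0]], [a_n, a_{n−1}]ᵀ = B·[a_{n−1}, a_{n−2}]ᵀ, so [a_5, a_4]ᵀ = B⁴·[a_1, a_0]ᵀ.
B⁴ = [[29, 12], [12, 5]], giving [a_5, a_4]ᵀ = [[48], [20]].

48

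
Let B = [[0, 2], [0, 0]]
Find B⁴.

[[0, 0], [0, 0]]

B² = [[0, 0], [0, 0]]
B³ = [[0, 0], [0, 0]]
B⁴ = [[0, 0], [0, 0]]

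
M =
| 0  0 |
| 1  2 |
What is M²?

[[0, 0], [2, 4]]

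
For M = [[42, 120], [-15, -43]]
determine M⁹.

[[162072, 484680], [-60585, -181243]]

tr M = -1 and det M = -6, so the characteristic polynomial is λ² − (-1)λ + (-6) with roots 2 and -3.
Eigenvectors give P = [[-3, -8], [1, 3]] with P⁻¹ = [[-3, -8], [1, 3]], and M = P·diag(2, -3)·P⁻¹.
Then M⁹ = P·diag(512, -19683)·P⁻¹ = [[-1536, 157464], [512, -59049]] · [[-3, -8], [1, 3]] = [[162072, 484680], [-60585, -181243]].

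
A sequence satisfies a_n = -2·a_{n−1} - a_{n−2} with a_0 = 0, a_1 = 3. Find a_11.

With companion matrix M = [[-2, -1], [1, 0]], [a_n, a_{n−1}]ᵀ = M·[a_{n−1}, a_{n−2}]ᵀ, so [a_11, a_10]ᵀ = M^10·[a_1, a_0]ᵀ.
M^10 = [[11, 10], [-10, -9]], giving [a_11, a_10]ᵀ = [[33], [-30]].

33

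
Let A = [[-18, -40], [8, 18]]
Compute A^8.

[[256, 0], [0, 256]]

tr A = 0 and det A = -4, so the characteristic polynomial is λ² − (0)λ + (-4) with roots -2 and 2.
Eigenvectors give P = [[5, -2], [-2, 1]] with P⁻¹ = [[1, 2], [2, 5]], and A = P·diag(-2, 2)·P⁻¹.
Then A^8 = P·diag(256, 256)·P⁻¹ = [[1280, -512], [-512, 256]] · [[1, 2], [2, 5]] = [[256, 0], [0, 256]].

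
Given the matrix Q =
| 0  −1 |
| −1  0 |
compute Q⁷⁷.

[[0, −1], [−1, 0]]

Q² = I (check: tr Q = 0 and det Q = −1), so Q⁷⁷ = Q since 77 is odd.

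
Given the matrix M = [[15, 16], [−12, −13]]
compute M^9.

[[78735, 78736], [−59052, −59053]]

tr M = 2 and det M = −3, so the characteristic polynomial is λ² − (2)λ + (−3) with roots 3 and −1.
Eigenvectors give P = [[4, −1], [−3, 1]] with P⁻¹ = [[1, 1], [3, 4]], and M = P·diag(3, −1)·P⁻¹.
Then M^9 = P·diag(19683, −1)·P⁻¹ = [[78732, 1], [−59049, −1]] · [[1, 1], [3, 4]] = [[78735, 78736], [−59052, −59053]].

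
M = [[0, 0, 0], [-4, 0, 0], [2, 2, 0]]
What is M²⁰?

M is strictly triangular, hence nilpotent: M³ = 0, so M²⁰ = 0.

[[0, 0, 0], [0, 0, 0], [0, 0, 0]]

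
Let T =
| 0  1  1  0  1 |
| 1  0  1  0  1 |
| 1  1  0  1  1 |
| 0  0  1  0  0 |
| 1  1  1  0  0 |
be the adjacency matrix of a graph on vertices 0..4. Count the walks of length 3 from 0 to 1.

The number of length-3 walks from vertex 0 to vertex 1 is entry (0,1) of T³, where T is the adjacency matrix.
T² = [[3, 2, 2, 1, 2], [2, 3, 2, 1, 2], [2, 2, 4, 0, 2], [1, 1, 0, 1, 1], [2, 2, 2, 1, 3]]
T³ = [[6, 7, 8, 2, 7], [7, 6, 8, 2, 7], [8, 8, 6, 4, 8], [2, 2, 4, 0, 2], [7, 7, 8, 2, 6]]

7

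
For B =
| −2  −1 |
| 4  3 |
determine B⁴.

[[−4, −5], [20, 21]]

B² = [[0, −1], [4, 5]]
B³ = [[−4, −3], [12, 11]]
B⁴ = [[−4, −5], [20, 21]]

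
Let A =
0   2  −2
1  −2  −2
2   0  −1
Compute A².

[[−2, −4, −2], [−6, 6, 4], [−2, 4, −3]]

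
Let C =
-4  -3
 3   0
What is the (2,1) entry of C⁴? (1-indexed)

C² = [[7, 12], [-12, -9]]
C³ = [[8, -21], [21, 36]]
C⁴ = [[-95, -24], [24, -63]]

24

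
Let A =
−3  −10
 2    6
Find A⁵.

tr A = 3 and det A = 2, so the characteristic polynomial is λ² − (3)λ + (2) with roots 1 and 2.
Eigenvectors give P = [[5, 2], [−2, −1]] with P⁻¹ = [[1, 2], [−2, −5]], and A = P·diag(1, 2)·P⁻¹.
Then A⁵ = P·diag(1, 32)·P⁻¹ = [[5, 64], [−2, −32]] · [[1, 2], [−2, −5]] = [[−123, −310], [62, 156]].

[[−123, −310], [62, 156]]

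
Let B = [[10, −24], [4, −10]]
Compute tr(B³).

0

tr B = 0 and det B = −4, so the characteristic polynomial is λ² − (0)λ + (−4) with roots −2 and 2.
Eigenvectors give P = [[−2, 3], [−1, 1]] with P⁻¹ = [[1, −3], [1, −2]], and B = P·diag(−2, 2)·P⁻¹.
Then B³ = P·diag(−8, 8)·P⁻¹ = [[16, 24], [8, 8]] · [[1, −3], [1, −2]] = [[40, −96], [16, −40]].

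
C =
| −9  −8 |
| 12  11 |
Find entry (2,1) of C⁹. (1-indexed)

59052

tr C = 2 and det C = −3, so the characteristic polynomial is λ² − (2)λ + (−3) with roots 3 and −1.
Eigenvectors give P = [[−2, −1], [3, 1]] with P⁻¹ = [[1, 1], [−3, −2]], and C = P·diag(3, −1)·P⁻¹.
Then C⁹ = P·diag(19683, −1)·P⁻¹ = [[−39366, 1], [59049, −1]] · [[1, 1], [−3, −2]] = [[−39369, −39368], [59052, 59051]].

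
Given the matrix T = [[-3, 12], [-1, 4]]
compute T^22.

T² = T (a projection; rank 1, trace 1), so T^22 = T.

[[-3, 12], [-1, 4]]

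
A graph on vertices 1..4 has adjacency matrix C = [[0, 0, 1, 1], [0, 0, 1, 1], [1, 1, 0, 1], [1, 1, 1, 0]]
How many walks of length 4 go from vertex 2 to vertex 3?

9

The number of length-4 walks from vertex 2 to vertex 3 is entry (2,3) of C⁴, where C is the adjacency matrix.
C² = [[2, 2, 1, 1], [2, 2, 1, 1], [1, 1, 3, 2], [1, 1, 2, 3]]
C³ = [[2, 2, 5, 5], [2, 2, 5, 5], [5, 5, 4, 5], [5, 5, 5, 4]]
C⁴ = [[10, 10, 9, 9], [10, 10, 9, 9], [9, 9, 15, 14], [9, 9, 14, 15]]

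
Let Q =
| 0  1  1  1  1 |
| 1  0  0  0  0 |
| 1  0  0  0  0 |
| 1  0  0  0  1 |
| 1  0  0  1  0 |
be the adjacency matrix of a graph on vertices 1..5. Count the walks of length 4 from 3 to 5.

5

The number of length-4 walks from vertex 3 to vertex 5 is entry (3,5) of Q^4, where Q is the adjacency matrix.
Q^2 = [[4, 0, 0, 1, 1], [0, 1, 1, 1, 1], [0, 1, 1, 1, 1], [1, 1, 1, 2, 1], [1, 1, 1, 1, 2]]
Q^3 = [[2, 4, 4, 5, 5], [4, 0, 0, 1, 1], [4, 0, 0, 1, 1], [5, 1, 1, 2, 3], [5, 1, 1, 3, 2]]
Q^4 = [[18, 2, 2, 7, 7], [2, 4, 4, 5, 5], [2, 4, 4, 5, 5], [7, 5, 5, 8, 7], [7, 5, 5, 7, 8]]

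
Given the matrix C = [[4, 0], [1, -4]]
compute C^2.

[[16, 0], [0, 16]]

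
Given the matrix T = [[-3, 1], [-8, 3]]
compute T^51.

[[-3, 1], [-8, 3]]

T² = I (check: tr T = 0 and det T = -1), so T^51 = T since 51 is odd.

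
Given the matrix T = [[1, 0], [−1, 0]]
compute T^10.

[[1, 0], [−1, 0]]

T² = T (a projection; rank 1, trace 1), so T^10 = T.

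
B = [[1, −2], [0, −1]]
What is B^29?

B² = I (check: tr B = 0 and det B = −1), so B^29 = B since 29 is odd.

[[1, −2], [0, −1]]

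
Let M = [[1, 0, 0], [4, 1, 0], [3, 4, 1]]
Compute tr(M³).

M = I + N where N = [[0, 0, 0], [4, 0, 0], [3, 4, 0]] is strictly lower-triangular, so N³ = 0.
(I + N)³ = I + 3·N + 3·N² = [[1, 0, 0], [12, 1, 0], [57, 12, 1]].

3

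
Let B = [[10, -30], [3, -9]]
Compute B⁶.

[[10, -30], [3, -9]]

B² = B (a projection; rank 1, trace 1), so B⁶ = B.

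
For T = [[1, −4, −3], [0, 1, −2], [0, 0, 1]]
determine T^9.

[[1, −36, 261], [0, 1, −18], [0, 0, 1]]

T = I + N where N = [[0, −4, −3], [0, 0, −2], [0, 0, 0]] is strictly upper-triangular, so N^3 = 0.
(I + N)^9 = I + 9·N + 36·N^2 = [[1, −36, 261], [0, 1, −18], [0, 0, 1]].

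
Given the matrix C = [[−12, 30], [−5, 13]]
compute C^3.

tr C = 1 and det C = −6, so the characteristic polynomial is λ² − (1)λ + (−6) with roots 3 and −2.
Eigenvectors give P = [[2, −3], [1, −1]] with P⁻¹ = [[−1, 3], [−1, 2]], and C = P·diag(3, −2)·P⁻¹.
Then C^3 = P·diag(27, −8)·P⁻¹ = [[54, 24], [27, 8]] · [[−1, 3], [−1, 2]] = [[−78, 210], [−35, 97]].

[[−78, 210], [−35, 97]]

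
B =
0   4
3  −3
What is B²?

[[12, −12], [−9, 21]]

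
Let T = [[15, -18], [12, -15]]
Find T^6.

[[729, 0], [0, 729]]

tr T = 0 and det T = -9, so the characteristic polynomial is λ² − (0)λ + (-9) with roots 3 and -3.
Eigenvectors give P = [[3, -1], [2, -1]] with P⁻¹ = [[1, -1], [2, -3]], and T = P·diag(3, -3)·P⁻¹.
Then T^6 = P·diag(729, 729)·P⁻¹ = [[2187, -729], [1458, -729]] · [[1, -1], [2, -3]] = [[729, 0], [0, 729]].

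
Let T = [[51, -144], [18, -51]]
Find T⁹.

tr T = 0 and det T = -9, so the characteristic polynomial is λ² − (0)λ + (-9) with roots 3 and -3.
Eigenvectors give P = [[-3, 8], [-1, 3]] with P⁻¹ = [[-3, 8], [-1, 3]], and T = P·diag(3, -3)·P⁻¹.
Then T⁹ = P·diag(19683, -19683)·P⁻¹ = [[-59049, -157464], [-19683, -59049]] · [[-3, 8], [-1, 3]] = [[334611, -944784], [118098, -334611]].

[[334611, -944784], [118098, -334611]]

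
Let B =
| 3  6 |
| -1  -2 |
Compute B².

B² = B (a projection; rank 1, trace 1), so B² = B.

[[3, 6], [-1, -2]]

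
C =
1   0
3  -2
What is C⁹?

[[1, 0], [513, -512]]

tr C = -1 and det C = -2, so the characteristic polynomial is λ² − (-1)λ + (-2) with roots -2 and 1.
Eigenvectors give P = [[0, 1], [1, 1]] with P⁻¹ = [[-1, 1], [1, 0]], and C = P·diag(-2, 1)·P⁻¹.
Then C⁹ = P·diag(-512, 1)·P⁻¹ = [[0, 1], [-512, 1]] · [[-1, 1], [1, 0]] = [[1, 0], [513, -512]].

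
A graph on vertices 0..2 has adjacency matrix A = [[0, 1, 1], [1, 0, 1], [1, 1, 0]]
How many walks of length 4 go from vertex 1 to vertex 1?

6

The number of length-4 walks from vertex 1 to vertex 1 is entry (1,1) of A^4, where A is the adjacency matrix.
A^2 = [[2, 1, 1], [1, 2, 1], [1, 1, 2]]
A^3 = [[2, 3, 3], [3, 2, 3], [3, 3, 2]]
A^4 = [[6, 5, 5], [5, 6, 5], [5, 5, 6]]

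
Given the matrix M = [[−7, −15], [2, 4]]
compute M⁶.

tr M = −3 and det M = 2, so the characteristic polynomial is λ² − (−3)λ + (2) with roots −1 and −2.
Eigenvectors give P = [[5, −3], [−2, 1]] with P⁻¹ = [[−1, −3], [−2, −5]], and M = P·diag(−1, −2)·P⁻¹.
Then M⁶ = P·diag(1, 64)·P⁻¹ = [[5, −192], [−2, 64]] · [[−1, −3], [−2, −5]] = [[379, 945], [−126, −314]].

[[379, 945], [−126, −314]]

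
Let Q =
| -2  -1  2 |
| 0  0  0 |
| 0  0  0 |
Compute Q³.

Q² = [[4, 2, -4], [0, 0, 0], [0, 0, 0]]
Q³ = [[-8, -4, 8], [0, 0, 0], [0, 0, 0]]

[[-8, -4, 8], [0, 0, 0], [0, 0, 0]]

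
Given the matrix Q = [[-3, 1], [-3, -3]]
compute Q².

[[6, -6], [18, 6]]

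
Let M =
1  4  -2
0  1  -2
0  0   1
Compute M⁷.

[[1, 28, -182], [0, 1, -14], [0, 0, 1]]

M = I + N where N = [[0, 4, -2], [0, 0, -2], [0, 0, 0]] is strictly upper-triangular, so N³ = 0.
(I + N)⁷ = I + 7·N + 21·N² = [[1, 28, -182], [0, 1, -14], [0, 0, 1]].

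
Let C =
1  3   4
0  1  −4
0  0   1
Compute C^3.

C = I + N where N = [[0, 3, 4], [0, 0, −4], [0, 0, 0]] is strictly upper-triangular, so N^3 = 0.
(I + N)^3 = I + 3·N + 3·N^2 = [[1, 9, −24], [0, 1, −12], [0, 0, 1]].

[[1, 9, −24], [0, 1, −12], [0, 0, 1]]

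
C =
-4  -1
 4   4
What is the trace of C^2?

24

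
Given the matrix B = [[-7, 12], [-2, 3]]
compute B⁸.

tr B = -4 and det B = 3, so the characteristic polynomial is λ² − (-4)λ + (3) with roots -1 and -3.
Eigenvectors give P = [[-2, 3], [-1, 1]] with P⁻¹ = [[1, -3], [1, -2]], and B = P·diag(-1, -3)·P⁻¹.
Then B⁸ = P·diag(1, 6561)·P⁻¹ = [[-2, 19683], [-1, 6561]] · [[1, -3], [1, -2]] = [[19681, -39360], [6560, -13119]].

[[19681, -39360], [6560, -13119]]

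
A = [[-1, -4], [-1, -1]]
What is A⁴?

A² = [[5, 8], [2, 5]]
A³ = [[-13, -28], [-7, -13]]
A⁴ = [[41, 80], [20, 41]]

[[41, 80], [20, 41]]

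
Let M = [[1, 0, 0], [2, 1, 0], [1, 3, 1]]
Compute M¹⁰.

[[1, 0, 0], [20, 1, 0], [280, 30, 1]]

M = I + N where N = [[0, 0, 0], [2, 0, 0], [1, 3, 0]] is strictly lower-triangular, so N³ = 0.
(I + N)¹⁰ = I + 10·N + 45·N² = [[1, 0, 0], [20, 1, 0], [280, 30, 1]].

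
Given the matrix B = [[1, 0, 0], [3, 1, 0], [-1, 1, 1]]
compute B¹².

[[1, 0, 0], [36, 1, 0], [186, 12, 1]]

B = I + N where N = [[0, 0, 0], [3, 0, 0], [-1, 1, 0]] is strictly lower-triangular, so N³ = 0.
(I + N)¹² = I + 12·N + 66·N² = [[1, 0, 0], [36, 1, 0], [186, 12, 1]].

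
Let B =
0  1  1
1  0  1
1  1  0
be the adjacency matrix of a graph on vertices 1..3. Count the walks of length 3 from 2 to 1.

3

The number of length-3 walks from vertex 2 to vertex 1 is entry (2,1) of B³, where B is the adjacency matrix.
B² = [[2, 1, 1], [1, 2, 1], [1, 1, 2]]
B³ = [[2, 3, 3], [3, 2, 3], [3, 3, 2]]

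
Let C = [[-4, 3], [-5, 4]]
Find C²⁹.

[[-4, 3], [-5, 4]]

C² = I (check: tr C = 0 and det C = -1), so C²⁹ = C since 29 is odd.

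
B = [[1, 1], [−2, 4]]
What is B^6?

[[−601, 665], [−1330, 1394]]

tr B = 5 and det B = 6, so the characteristic polynomial is λ² − (5)λ + (6) with roots 3 and 2.
Eigenvectors give P = [[1, 1], [2, 1]] with P⁻¹ = [[−1, 1], [2, −1]], and B = P·diag(3, 2)·P⁻¹.
Then B^6 = P·diag(729, 64)·P⁻¹ = [[729, 64], [1458, 64]] · [[−1, 1], [2, −1]] = [[−601, 665], [−1330, 1394]].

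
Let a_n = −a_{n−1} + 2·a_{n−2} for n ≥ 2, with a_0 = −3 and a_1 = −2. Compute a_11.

With companion matrix B = [[−1, 2], [1, 0]], [a_n, a_{n−1}]ᵀ = B·[a_{n−1}, a_{n−2}]ᵀ, so [a_11, a_10]ᵀ = B^10·[a_1, a_0]ᵀ.
B^10 = [[683, −682], [−341, 342]], giving [a_11, a_10]ᵀ = [[680], [−344]].

680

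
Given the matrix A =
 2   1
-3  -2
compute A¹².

[[1, 0], [0, 1]]

A² = I (check: tr A = 0 and det A = -1), so A¹² = I since 12 is even.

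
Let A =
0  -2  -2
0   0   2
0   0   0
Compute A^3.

A is strictly triangular, hence nilpotent: A^3 = 0, so A^3 = 0.

[[0, 0, 0], [0, 0, 0], [0, 0, 0]]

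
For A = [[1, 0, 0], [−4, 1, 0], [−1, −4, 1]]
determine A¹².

[[1, 0, 0], [−48, 1, 0], [1044, −48, 1]]

A = I + N where N = [[0, 0, 0], [−4, 0, 0], [−1, −4, 0]] is strictly lower-triangular, so N³ = 0.
(I + N)¹² = I + 12·N + 66·N² = [[1, 0, 0], [−48, 1, 0], [1044, −48, 1]].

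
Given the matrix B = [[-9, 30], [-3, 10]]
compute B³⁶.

[[-9, 30], [-3, 10]]

B² = B (a projection; rank 1, trace 1), so B³⁶ = B.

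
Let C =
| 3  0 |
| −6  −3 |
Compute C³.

[[27, 0], [−54, −27]]

tr C = 0 and det C = −9, so the characteristic polynomial is λ² − (0)λ + (−9) with roots 3 and −3.
Eigenvectors give P = [[−1, 0], [1, 1]] with P⁻¹ = [[−1, 0], [1, 1]], and C = P·diag(3, −3)·P⁻¹.
Then C³ = P·diag(27, −27)·P⁻¹ = [[−27, 0], [27, −27]] · [[−1, 0], [1, 1]] = [[27, 0], [−54, −27]].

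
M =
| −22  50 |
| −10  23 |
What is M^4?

[[−244, 650], [−130, 341]]

tr M = 1 and det M = −6, so the characteristic polynomial is λ² − (1)λ + (−6) with roots 3 and −2.
Eigenvectors give P = [[−2, −5], [−1, −2]] with P⁻¹ = [[2, −5], [−1, 2]], and M = P·diag(3, −2)·P⁻¹.
Then M^4 = P·diag(81, 16)·P⁻¹ = [[−162, −80], [−81, −32]] · [[2, −5], [−1, 2]] = [[−244, 650], [−130, 341]].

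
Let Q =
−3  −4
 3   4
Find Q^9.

Q² = Q (a projection; rank 1, trace 1), so Q^9 = Q.

[[−3, −4], [3, 4]]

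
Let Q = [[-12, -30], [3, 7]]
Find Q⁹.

tr Q = -5 and det Q = 6, so the characteristic polynomial is λ² − (-5)λ + (6) with roots -2 and -3.
Eigenvectors give P = [[-3, 10], [1, -3]] with P⁻¹ = [[3, 10], [1, 3]], and Q = P·diag(-2, -3)·P⁻¹.
Then Q⁹ = P·diag(-512, -19683)·P⁻¹ = [[1536, -196830], [-512, 59049]] · [[3, 10], [1, 3]] = [[-192222, -575130], [57513, 172027]].

[[-192222, -575130], [57513, 172027]]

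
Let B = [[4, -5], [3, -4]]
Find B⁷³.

[[4, -5], [3, -4]]

B² = I (check: tr B = 0 and det B = -1), so B⁷³ = B since 73 is odd.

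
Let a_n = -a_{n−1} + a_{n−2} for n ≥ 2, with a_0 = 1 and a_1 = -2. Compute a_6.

With companion matrix T = [[-1, 1], [1, 0]], [a_n, a_{n−1}]ᵀ = T·[a_{n−1}, a_{n−2}]ᵀ, so [a_6, a_5]ᵀ = T^5·[a_1, a_0]ᵀ.
T^5 = [[-8, 5], [5, -3]], giving [a_6, a_5]ᵀ = [[21], [-13]].

21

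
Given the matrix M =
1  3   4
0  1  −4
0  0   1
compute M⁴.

M = I + N where N = [[0, 3, 4], [0, 0, −4], [0, 0, 0]] is strictly upper-triangular, so N³ = 0.
(I + N)⁴ = I + 4·N + 6·N² = [[1, 12, −56], [0, 1, −16], [0, 0, 1]].

[[1, 12, −56], [0, 1, −16], [0, 0, 1]]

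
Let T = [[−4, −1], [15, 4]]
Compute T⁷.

[[−4, −1], [15, 4]]

T² = I (check: tr T = 0 and det T = −1), so T⁷ = T since 7 is odd.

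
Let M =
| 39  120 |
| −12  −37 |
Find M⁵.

tr M = 2 and det M = −3, so the characteristic polynomial is λ² − (2)λ + (−3) with roots 3 and −1.
Eigenvectors give P = [[10, −3], [−3, 1]] with P⁻¹ = [[1, 3], [3, 10]], and M = P·diag(3, −1)·P⁻¹.
Then M⁵ = P·diag(243, −1)·P⁻¹ = [[2430, 3], [−729, −1]] · [[1, 3], [3, 10]] = [[2439, 7320], [−732, −2197]].

[[2439, 7320], [−732, −2197]]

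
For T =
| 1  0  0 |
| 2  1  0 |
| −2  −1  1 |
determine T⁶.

[[1, 0, 0], [12, 1, 0], [−42, −6, 1]]

T = I + N where N = [[0, 0, 0], [2, 0, 0], [−2, −1, 0]] is strictly lower-triangular, so N³ = 0.
(I + N)⁶ = I + 6·N + 15·N² = [[1, 0, 0], [12, 1, 0], [−42, −6, 1]].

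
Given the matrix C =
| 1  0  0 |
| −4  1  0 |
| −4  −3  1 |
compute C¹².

C = I + N where N = [[0, 0, 0], [−4, 0, 0], [−4, −3, 0]] is strictly lower-triangular, so N³ = 0.
(I + N)¹² = I + 12·N + 66·N² = [[1, 0, 0], [−48, 1, 0], [744, −36, 1]].

[[1, 0, 0], [−48, 1, 0], [744, −36, 1]]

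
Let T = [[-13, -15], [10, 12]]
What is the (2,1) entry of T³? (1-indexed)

tr T = -1 and det T = -6, so the characteristic polynomial is λ² − (-1)λ + (-6) with roots 2 and -3.
Eigenvectors give P = [[-1, 3], [1, -2]] with P⁻¹ = [[2, 3], [1, 1]], and T = P·diag(2, -3)·P⁻¹.
Then T³ = P·diag(8, -27)·P⁻¹ = [[-8, -81], [8, 54]] · [[2, 3], [1, 1]] = [[-97, -105], [70, 78]].

70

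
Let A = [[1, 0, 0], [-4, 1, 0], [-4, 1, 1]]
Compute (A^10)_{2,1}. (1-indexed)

-40

A = I + N where N = [[0, 0, 0], [-4, 0, 0], [-4, 1, 0]] is strictly lower-triangular, so N^3 = 0.
(I + N)^10 = I + 10·N + 45·N^2 = [[1, 0, 0], [-40, 1, 0], [-220, 10, 1]].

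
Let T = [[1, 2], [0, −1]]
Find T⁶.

T² = I (check: tr T = 0 and det T = −1), so T⁶ = I since 6 is even.

[[1, 0], [0, 1]]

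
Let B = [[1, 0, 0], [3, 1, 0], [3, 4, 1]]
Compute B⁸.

B = I + N where N = [[0, 0, 0], [3, 0, 0], [3, 4, 0]] is strictly lower-triangular, so N³ = 0.
(I + N)⁸ = I + 8·N + 28·N² = [[1, 0, 0], [24, 1, 0], [360, 32, 1]].

[[1, 0, 0], [24, 1, 0], [360, 32, 1]]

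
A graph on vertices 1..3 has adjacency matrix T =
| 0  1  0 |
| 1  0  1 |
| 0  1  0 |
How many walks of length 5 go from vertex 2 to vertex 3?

The number of length-5 walks from vertex 2 to vertex 3 is entry (2,3) of T⁵, where T is the adjacency matrix.
T² = [[1, 0, 1], [0, 2, 0], [1, 0, 1]]
T³ = [[0, 2, 0], [2, 0, 2], [0, 2, 0]]
T⁴ = [[2, 0, 2], [0, 4, 0], [2, 0, 2]]
T⁵ = [[0, 4, 0], [4, 0, 4], [0, 4, 0]]

4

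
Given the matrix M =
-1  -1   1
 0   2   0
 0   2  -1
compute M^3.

[[-1, -3, 3], [0, 8, 0], [0, 6, -1]]

M^2 = [[1, 1, -2], [0, 4, 0], [0, 2, 1]]
M^3 = [[-1, -3, 3], [0, 8, 0], [0, 6, -1]]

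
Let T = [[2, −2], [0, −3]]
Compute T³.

T² = [[4, 2], [0, 9]]
T³ = [[8, −14], [0, −27]]

[[8, −14], [0, −27]]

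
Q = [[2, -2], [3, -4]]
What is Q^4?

[[-20, 32], [-48, 76]]

Q^2 = [[-2, 4], [-6, 10]]
Q^3 = [[8, -12], [18, -28]]
Q^4 = [[-20, 32], [-48, 76]]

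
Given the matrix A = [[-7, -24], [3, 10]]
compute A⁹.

tr A = 3 and det A = 2, so the characteristic polynomial is λ² − (3)λ + (2) with roots 2 and 1.
Eigenvectors give P = [[-8, -3], [3, 1]] with P⁻¹ = [[1, 3], [-3, -8]], and A = P·diag(2, 1)·P⁻¹.
Then A⁹ = P·diag(512, 1)·P⁻¹ = [[-4096, -3], [1536, 1]] · [[1, 3], [-3, -8]] = [[-4087, -12264], [1533, 4600]].

[[-4087, -12264], [1533, 4600]]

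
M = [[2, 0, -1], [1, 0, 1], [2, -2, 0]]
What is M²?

[[2, 2, -2], [4, -2, -1], [2, 0, -4]]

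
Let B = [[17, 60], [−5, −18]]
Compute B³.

tr B = −1 and det B = −6, so the characteristic polynomial is λ² − (−1)λ + (−6) with roots −3 and 2.
Eigenvectors give P = [[−3, 4], [1, −1]] with P⁻¹ = [[1, 4], [1, 3]], and B = P·diag(−3, 2)·P⁻¹.
Then B³ = P·diag(−27, 8)·P⁻¹ = [[81, 32], [−27, −8]] · [[1, 4], [1, 3]] = [[113, 420], [−35, −132]].

[[113, 420], [−35, −132]]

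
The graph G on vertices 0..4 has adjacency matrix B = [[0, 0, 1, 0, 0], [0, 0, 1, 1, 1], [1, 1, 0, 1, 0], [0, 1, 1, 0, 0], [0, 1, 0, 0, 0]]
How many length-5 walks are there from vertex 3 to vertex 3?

14

The number of length-5 walks from vertex 3 to vertex 3 is entry (3,3) of B⁵, where B is the adjacency matrix.
B² = [[1, 1, 0, 1, 0], [1, 3, 1, 1, 0], [0, 1, 3, 1, 1], [1, 1, 1, 2, 1], [0, 0, 1, 1, 1]]
B³ = [[0, 1, 3, 1, 1], [1, 2, 5, 4, 3], [3, 5, 2, 4, 1], [1, 4, 4, 2, 1], [1, 3, 1, 1, 0]]
B⁴ = [[3, 5, 2, 4, 1], [5, 12, 7, 7, 2], [2, 7, 12, 7, 5], [4, 7, 7, 8, 4], [1, 2, 5, 4, 3]]
B⁵ = [[2, 7, 12, 7, 5], [7, 16, 24, 19, 12], [12, 24, 16, 19, 7], [7, 19, 19, 14, 7], [5, 12, 7, 7, 2]]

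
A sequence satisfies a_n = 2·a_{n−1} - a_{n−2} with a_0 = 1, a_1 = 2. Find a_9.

With companion matrix A = [[2, -1], [1, 0]], [a_n, a_{n−1}]ᵀ = A·[a_{n−1}, a_{n−2}]ᵀ, so [a_9, a_8]ᵀ = A^8·[a_1, a_0]ᵀ.
A^8 = [[9, -8], [8, -7]], giving [a_9, a_8]ᵀ = [[10], [9]].

10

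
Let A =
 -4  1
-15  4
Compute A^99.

A² = I (check: tr A = 0 and det A = -1), so A^99 = A since 99 is odd.

[[-4, 1], [-15, 4]]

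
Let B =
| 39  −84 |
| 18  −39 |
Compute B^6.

[[729, 0], [0, 729]]

tr B = 0 and det B = −9, so the characteristic polynomial is λ² − (0)λ + (−9) with roots −3 and 3.
Eigenvectors give P = [[2, 7], [1, 3]] with P⁻¹ = [[−3, 7], [1, −2]], and B = P·diag(−3, 3)·P⁻¹.
Then B^6 = P·diag(729, 729)·P⁻¹ = [[1458, 5103], [729, 2187]] · [[−3, 7], [1, −2]] = [[729, 0], [0, 729]].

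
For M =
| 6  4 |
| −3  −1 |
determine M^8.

[[25476, 25220], [−18915, −18659]]

tr M = 5 and det M = 6, so the characteristic polynomial is λ² − (5)λ + (6) with roots 3 and 2.
Eigenvectors give P = [[4, −1], [−3, 1]] with P⁻¹ = [[1, 1], [3, 4]], and M = P·diag(3, 2)·P⁻¹.
Then M^8 = P·diag(6561, 256)·P⁻¹ = [[26244, −256], [−19683, 256]] · [[1, 1], [3, 4]] = [[25476, 25220], [−18915, −18659]].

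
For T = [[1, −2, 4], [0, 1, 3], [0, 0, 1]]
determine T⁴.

T = I + N where N = [[0, −2, 4], [0, 0, 3], [0, 0, 0]] is strictly upper-triangular, so N³ = 0.
(I + N)⁴ = I + 4·N + 6·N² = [[1, −8, −20], [0, 1, 12], [0, 0, 1]].

[[1, −8, −20], [0, 1, 12], [0, 0, 1]]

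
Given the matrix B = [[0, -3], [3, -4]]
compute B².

[[-9, 12], [-12, 7]]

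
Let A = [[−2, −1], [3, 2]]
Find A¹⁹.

A² = I (check: tr A = 0 and det A = −1), so A¹⁹ = A since 19 is odd.

[[−2, −1], [3, 2]]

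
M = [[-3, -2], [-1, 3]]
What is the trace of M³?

0

M² = [[11, 0], [0, 11]]
M³ = [[-33, -22], [-11, 33]]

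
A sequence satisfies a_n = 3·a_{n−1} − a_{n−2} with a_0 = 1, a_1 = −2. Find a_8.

−2351

With companion matrix B = [[3, −1], [1, 0]], [a_n, a_{n−1}]ᵀ = B·[a_{n−1}, a_{n−2}]ᵀ, so [a_8, a_7]ᵀ = B⁷·[a_1, a_0]ᵀ.
B⁷ = [[987, −377], [377, −144]], giving [a_8, a_7]ᵀ = [[−2351], [−898]].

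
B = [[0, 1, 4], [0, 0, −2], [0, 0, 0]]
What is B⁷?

B is strictly triangular, hence nilpotent: B³ = 0, so B⁷ = 0.

[[0, 0, 0], [0, 0, 0], [0, 0, 0]]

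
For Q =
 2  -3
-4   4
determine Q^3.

[[104, -120], [-160, 184]]

Q^2 = [[16, -18], [-24, 28]]
Q^3 = [[104, -120], [-160, 184]]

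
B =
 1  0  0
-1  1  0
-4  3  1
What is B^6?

B = I + N where N = [[0, 0, 0], [-1, 0, 0], [-4, 3, 0]] is strictly lower-triangular, so N^3 = 0.
(I + N)^6 = I + 6·N + 15·N^2 = [[1, 0, 0], [-6, 1, 0], [-69, 18, 1]].

[[1, 0, 0], [-6, 1, 0], [-69, 18, 1]]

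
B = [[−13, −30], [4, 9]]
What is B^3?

tr B = −4 and det B = 3, so the characteristic polynomial is λ² − (−4)λ + (3) with roots −1 and −3.
Eigenvectors give P = [[5, −3], [−2, 1]] with P⁻¹ = [[−1, −3], [−2, −5]], and B = P·diag(−1, −3)·P⁻¹.
Then B^3 = P·diag(−1, −27)·P⁻¹ = [[−5, 81], [2, −27]] · [[−1, −3], [−2, −5]] = [[−157, −390], [52, 129]].

[[−157, −390], [52, 129]]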